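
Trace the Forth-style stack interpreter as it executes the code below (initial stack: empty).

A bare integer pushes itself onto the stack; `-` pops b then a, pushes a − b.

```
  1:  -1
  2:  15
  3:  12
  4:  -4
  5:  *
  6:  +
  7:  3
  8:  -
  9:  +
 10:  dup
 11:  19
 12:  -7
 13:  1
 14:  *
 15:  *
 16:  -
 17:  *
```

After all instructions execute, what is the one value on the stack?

-1   -1
15   -1 15
12   -1 15 12
-4   -1 15 12 -4
*    -1 15 -48
+    -1 -33
3    -1 -33 3
-    -1 -36
+    -37
dup  -37 -37
19   -37 -37 19
-7   -37 -37 19 -7
1    -37 -37 19 -7 1
*    -37 -37 19 -7
*    -37 -37 -133
-    -37 96
*    -3552

-3552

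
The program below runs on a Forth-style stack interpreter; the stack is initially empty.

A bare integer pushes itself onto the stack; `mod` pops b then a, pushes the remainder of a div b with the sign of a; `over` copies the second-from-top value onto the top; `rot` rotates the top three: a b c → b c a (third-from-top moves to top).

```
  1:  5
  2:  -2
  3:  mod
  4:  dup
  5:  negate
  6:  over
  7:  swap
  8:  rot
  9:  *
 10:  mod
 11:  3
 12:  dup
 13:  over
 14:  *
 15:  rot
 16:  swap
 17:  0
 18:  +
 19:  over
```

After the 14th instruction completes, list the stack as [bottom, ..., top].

[0, 3, 9]

5      : [5]
-2     : [5, -2]
mod    : [1]
dup    : [1, 1]
negate : [1, -1]
over   : [1, -1, 1]
swap   : [1, 1, -1]
rot    : [1, -1, 1]
*      : [1, -1]
mod    : [0]
3      : [0, 3]
dup    : [0, 3, 3]
over   : [0, 3, 3, 3]
*      : [0, 3, 9]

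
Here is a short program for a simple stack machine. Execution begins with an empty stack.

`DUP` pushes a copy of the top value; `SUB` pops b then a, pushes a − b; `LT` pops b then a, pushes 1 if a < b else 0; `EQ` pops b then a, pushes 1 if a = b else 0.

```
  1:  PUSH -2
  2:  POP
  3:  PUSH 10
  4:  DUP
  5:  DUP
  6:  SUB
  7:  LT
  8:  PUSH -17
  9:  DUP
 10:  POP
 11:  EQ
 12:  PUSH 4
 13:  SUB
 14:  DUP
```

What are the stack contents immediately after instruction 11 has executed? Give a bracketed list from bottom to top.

[0]

PUSH -2  -> [-2]
POP      -> []
PUSH 10  -> [10]
DUP      -> [10, 10]
DUP      -> [10, 10, 10]
SUB      -> [10, 0]
LT       -> [0]
PUSH -17 -> [0, -17]
DUP      -> [0, -17, -17]
POP      -> [0, -17]
EQ       -> [0]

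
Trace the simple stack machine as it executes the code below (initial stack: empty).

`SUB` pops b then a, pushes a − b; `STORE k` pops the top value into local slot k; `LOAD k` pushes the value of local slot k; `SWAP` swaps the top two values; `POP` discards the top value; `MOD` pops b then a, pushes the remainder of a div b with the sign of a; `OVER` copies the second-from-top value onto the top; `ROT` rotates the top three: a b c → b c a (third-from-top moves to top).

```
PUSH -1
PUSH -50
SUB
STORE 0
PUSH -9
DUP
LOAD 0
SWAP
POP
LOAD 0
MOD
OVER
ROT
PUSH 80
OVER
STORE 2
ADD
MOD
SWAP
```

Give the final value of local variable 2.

PUSH -1   [-1]
PUSH -50  [-1, -50]
SUB       [49]
STORE 0   []
PUSH -9   [-9]
DUP       [-9, -9]
LOAD 0    [-9, -9, 49]
SWAP      [-9, 49, -9]
POP       [-9, 49]
LOAD 0    [-9, 49, 49]
MOD       [-9, 0]
OVER      [-9, 0, -9]
ROT       [0, -9, -9]
PUSH 80   [0, -9, -9, 80]
OVER      [0, -9, -9, 80, -9]
STORE 2   [0, -9, -9, 80]
ADD       [0, -9, 71]
MOD       [0, -9]
SWAP      [-9, 0]

-9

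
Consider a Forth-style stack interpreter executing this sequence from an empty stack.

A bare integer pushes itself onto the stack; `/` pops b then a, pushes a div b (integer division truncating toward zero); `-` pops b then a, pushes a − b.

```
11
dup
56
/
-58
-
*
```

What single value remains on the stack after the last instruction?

638

11  → [11]
dup → [11, 11]
56  → [11, 11, 56]
/   → [11, 0]
-58 → [11, 0, -58]
-   → [11, 58]
*   → [638]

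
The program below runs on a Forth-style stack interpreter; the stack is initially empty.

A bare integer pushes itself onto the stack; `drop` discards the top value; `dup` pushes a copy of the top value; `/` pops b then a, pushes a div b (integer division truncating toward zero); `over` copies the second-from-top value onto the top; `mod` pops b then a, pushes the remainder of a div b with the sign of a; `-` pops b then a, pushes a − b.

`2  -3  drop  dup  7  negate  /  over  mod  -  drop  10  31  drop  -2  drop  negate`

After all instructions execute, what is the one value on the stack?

-10

2      → 2
-3     → 2 -3
drop   → 2
dup    → 2 2
7      → 2 2 7
negate → 2 2 -7
/      → 2 0
over   → 2 0 2
mod    → 2 0
-      → 2
drop   → (empty)
10     → 10
31     → 10 31
drop   → 10
-2     → 10 -2
drop   → 10
negate → -10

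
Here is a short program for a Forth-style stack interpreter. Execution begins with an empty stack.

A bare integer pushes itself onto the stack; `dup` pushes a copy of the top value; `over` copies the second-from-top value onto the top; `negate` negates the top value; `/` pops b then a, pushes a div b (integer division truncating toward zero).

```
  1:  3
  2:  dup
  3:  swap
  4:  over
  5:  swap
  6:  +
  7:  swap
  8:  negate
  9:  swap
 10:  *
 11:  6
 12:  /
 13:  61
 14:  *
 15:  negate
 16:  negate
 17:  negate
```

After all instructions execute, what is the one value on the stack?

3      -> [3]
dup    -> [3, 3]
swap   -> [3, 3]
over   -> [3, 3, 3]
swap   -> [3, 3, 3]
+      -> [3, 6]
swap   -> [6, 3]
negate -> [6, -3]
swap   -> [-3, 6]
*      -> [-18]
6      -> [-18, 6]
/      -> [-3]
61     -> [-3, 61]
*      -> [-183]
negate -> [183]
negate -> [-183]
negate -> [183]

183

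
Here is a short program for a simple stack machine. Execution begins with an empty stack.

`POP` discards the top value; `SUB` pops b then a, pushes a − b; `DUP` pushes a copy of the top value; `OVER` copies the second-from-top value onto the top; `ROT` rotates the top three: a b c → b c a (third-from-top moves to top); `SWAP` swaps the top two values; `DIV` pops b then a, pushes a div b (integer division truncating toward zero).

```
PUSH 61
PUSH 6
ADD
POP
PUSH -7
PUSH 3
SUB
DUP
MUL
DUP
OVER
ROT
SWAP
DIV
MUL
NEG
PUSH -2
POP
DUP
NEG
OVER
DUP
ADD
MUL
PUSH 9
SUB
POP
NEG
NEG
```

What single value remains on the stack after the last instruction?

PUSH 61 → 61
PUSH 6  → 61 6
ADD     → 67
POP     → (empty)
PUSH -7 → -7
PUSH 3  → -7 3
SUB     → -10
DUP     → -10 -10
MUL     → 100
DUP     → 100 100
OVER    → 100 100 100
ROT     → 100 100 100
SWAP    → 100 100 100
DIV     → 100 1
MUL     → 100
NEG     → -100
PUSH -2 → -100 -2
POP     → -100
DUP     → -100 -100
NEG     → -100 100
OVER    → -100 100 -100
DUP     → -100 100 -100 -100
ADD     → -100 100 -200
MUL     → -100 -20000
PUSH 9  → -100 -20000 9
SUB     → -100 -20009
POP     → -100
NEG     → 100
NEG     → -100

-100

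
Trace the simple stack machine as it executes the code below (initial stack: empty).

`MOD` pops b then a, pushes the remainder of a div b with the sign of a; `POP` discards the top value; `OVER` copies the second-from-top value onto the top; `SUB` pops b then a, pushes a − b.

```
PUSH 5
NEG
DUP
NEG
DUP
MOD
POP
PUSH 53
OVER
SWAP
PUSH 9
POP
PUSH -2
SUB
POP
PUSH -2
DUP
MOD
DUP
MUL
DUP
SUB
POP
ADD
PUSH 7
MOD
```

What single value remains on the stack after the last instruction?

PUSH 5  -> 5
NEG     -> -5
DUP     -> -5 -5
NEG     -> -5 5
DUP     -> -5 5 5
MOD     -> -5 0
POP     -> -5
PUSH 53 -> -5 53
OVER    -> -5 53 -5
SWAP    -> -5 -5 53
PUSH 9  -> -5 -5 53 9
POP     -> -5 -5 53
PUSH -2 -> -5 -5 53 -2
SUB     -> -5 -5 55
POP     -> -5 -5
PUSH -2 -> -5 -5 -2
DUP     -> -5 -5 -2 -2
MOD     -> -5 -5 0
DUP     -> -5 -5 0 0
MUL     -> -5 -5 0
DUP     -> -5 -5 0 0
SUB     -> -5 -5 0
POP     -> -5 -5
ADD     -> -10
PUSH 7  -> -10 7
MOD     -> -3

-3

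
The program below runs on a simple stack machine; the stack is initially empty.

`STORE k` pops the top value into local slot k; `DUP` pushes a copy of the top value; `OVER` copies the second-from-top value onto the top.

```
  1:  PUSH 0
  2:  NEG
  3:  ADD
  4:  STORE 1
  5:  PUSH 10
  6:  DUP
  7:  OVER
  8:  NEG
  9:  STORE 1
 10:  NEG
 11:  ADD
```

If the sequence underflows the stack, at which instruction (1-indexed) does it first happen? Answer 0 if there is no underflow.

3

PUSH 0 -> [0]
NEG    -> [0]
ADD  — needs 2 operands, stack has 1 → underflow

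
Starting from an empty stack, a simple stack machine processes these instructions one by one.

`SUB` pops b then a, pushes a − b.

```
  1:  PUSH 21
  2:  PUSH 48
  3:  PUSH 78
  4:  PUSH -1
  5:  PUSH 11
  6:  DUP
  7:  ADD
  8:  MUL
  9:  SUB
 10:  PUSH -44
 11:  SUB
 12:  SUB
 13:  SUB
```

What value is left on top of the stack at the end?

117

PUSH 21  : [21]
PUSH 48  : [21, 48]
PUSH 78  : [21, 48, 78]
PUSH -1  : [21, 48, 78, -1]
PUSH 11  : [21, 48, 78, -1, 11]
DUP      : [21, 48, 78, -1, 11, 11]
ADD      : [21, 48, 78, -1, 22]
MUL      : [21, 48, 78, -22]
SUB      : [21, 48, 100]
PUSH -44 : [21, 48, 100, -44]
SUB      : [21, 48, 144]
SUB      : [21, -96]
SUB      : [117]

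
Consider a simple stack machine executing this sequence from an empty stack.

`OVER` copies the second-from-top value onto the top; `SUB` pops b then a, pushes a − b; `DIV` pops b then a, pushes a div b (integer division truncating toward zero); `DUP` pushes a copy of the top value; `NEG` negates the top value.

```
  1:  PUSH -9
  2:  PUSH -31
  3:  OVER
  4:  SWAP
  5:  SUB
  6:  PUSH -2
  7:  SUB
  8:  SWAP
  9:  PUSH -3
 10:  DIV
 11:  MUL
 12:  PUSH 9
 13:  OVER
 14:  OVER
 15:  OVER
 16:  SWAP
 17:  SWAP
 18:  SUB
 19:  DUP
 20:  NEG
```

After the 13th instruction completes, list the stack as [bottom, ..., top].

PUSH -9  : [-9]
PUSH -31 : [-9, -31]
OVER     : [-9, -31, -9]
SWAP     : [-9, -9, -31]
SUB      : [-9, 22]
PUSH -2  : [-9, 22, -2]
SUB      : [-9, 24]
SWAP     : [24, -9]
PUSH -3  : [24, -9, -3]
DIV      : [24, 3]
MUL      : [72]
PUSH 9   : [72, 9]
OVER     : [72, 9, 72]

[72, 9, 72]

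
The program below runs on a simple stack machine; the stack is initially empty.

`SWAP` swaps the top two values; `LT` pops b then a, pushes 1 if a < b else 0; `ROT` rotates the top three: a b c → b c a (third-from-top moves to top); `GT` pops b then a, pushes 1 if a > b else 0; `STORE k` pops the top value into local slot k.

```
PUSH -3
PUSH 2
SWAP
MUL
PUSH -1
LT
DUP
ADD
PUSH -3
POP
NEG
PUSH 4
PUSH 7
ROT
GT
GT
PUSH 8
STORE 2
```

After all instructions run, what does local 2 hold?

8

PUSH -3 -> -3
PUSH 2  -> -3 2
SWAP    -> 2 -3
MUL     -> -6
PUSH -1 -> -6 -1
LT      -> 1
DUP     -> 1 1
ADD     -> 2
PUSH -3 -> 2 -3
POP     -> 2
NEG     -> -2
PUSH 4  -> -2 4
PUSH 7  -> -2 4 7
ROT     -> 4 7 -2
GT      -> 4 1
GT      -> 1
PUSH 8  -> 1 8
STORE 2 -> 1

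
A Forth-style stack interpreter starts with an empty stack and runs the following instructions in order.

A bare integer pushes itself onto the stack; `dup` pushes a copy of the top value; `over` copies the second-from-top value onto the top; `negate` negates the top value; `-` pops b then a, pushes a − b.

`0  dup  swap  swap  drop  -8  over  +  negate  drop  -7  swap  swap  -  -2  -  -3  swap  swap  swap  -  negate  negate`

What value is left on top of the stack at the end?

-12

0      : 0
dup    : 0 0
swap   : 0 0
swap   : 0 0
drop   : 0
-8     : 0 -8
over   : 0 -8 0
+      : 0 -8
negate : 0 8
drop   : 0
-7     : 0 -7
swap   : -7 0
swap   : 0 -7
-      : 7
-2     : 7 -2
-      : 9
-3     : 9 -3
swap   : -3 9
swap   : 9 -3
swap   : -3 9
-      : -12
negate : 12
negate : -12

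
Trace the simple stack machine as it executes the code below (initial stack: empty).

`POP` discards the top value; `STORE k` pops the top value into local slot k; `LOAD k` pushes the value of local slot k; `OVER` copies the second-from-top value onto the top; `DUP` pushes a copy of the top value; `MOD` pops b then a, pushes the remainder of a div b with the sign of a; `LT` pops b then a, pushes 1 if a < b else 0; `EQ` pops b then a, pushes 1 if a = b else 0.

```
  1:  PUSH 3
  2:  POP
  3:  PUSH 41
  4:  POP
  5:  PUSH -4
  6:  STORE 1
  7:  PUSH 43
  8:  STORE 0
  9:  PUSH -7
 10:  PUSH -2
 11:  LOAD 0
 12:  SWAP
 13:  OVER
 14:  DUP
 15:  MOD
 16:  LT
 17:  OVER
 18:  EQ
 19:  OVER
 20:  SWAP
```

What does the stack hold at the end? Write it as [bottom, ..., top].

[-7, 43, 43, 0]

PUSH 3  → 3
POP     → (empty)
PUSH 41 → 41
POP     → (empty)
PUSH -4 → -4
STORE 1 → (empty)
PUSH 43 → 43
STORE 0 → (empty)
PUSH -7 → -7
PUSH -2 → -7 -2
LOAD 0  → -7 -2 43
SWAP    → -7 43 -2
OVER    → -7 43 -2 43
DUP     → -7 43 -2 43 43
MOD     → -7 43 -2 0
LT      → -7 43 1
OVER    → -7 43 1 43
EQ      → -7 43 0
OVER    → -7 43 0 43
SWAP    → -7 43 43 0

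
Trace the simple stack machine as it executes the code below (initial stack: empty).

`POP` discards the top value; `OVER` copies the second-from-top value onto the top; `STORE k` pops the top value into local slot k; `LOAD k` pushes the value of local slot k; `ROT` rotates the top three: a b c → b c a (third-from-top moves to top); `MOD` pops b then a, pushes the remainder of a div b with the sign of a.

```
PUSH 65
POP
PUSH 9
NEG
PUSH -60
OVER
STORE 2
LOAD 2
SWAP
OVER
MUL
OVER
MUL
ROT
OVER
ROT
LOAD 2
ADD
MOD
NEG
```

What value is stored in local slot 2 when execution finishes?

PUSH 65  → 65
POP      → (empty)
PUSH 9   → 9
NEG      → -9
PUSH -60 → -9 -60
OVER     → -9 -60 -9
STORE 2  → -9 -60
LOAD 2   → -9 -60 -9
SWAP     → -9 -9 -60
OVER     → -9 -9 -60 -9
MUL      → -9 -9 540
OVER     → -9 -9 540 -9
MUL      → -9 -9 -4860
ROT      → -9 -4860 -9
OVER     → -9 -4860 -9 -4860
ROT      → -9 -9 -4860 -4860
LOAD 2   → -9 -9 -4860 -4860 -9
ADD      → -9 -9 -4860 -4869
MOD      → -9 -9 -4860
NEG      → -9 -9 4860

-9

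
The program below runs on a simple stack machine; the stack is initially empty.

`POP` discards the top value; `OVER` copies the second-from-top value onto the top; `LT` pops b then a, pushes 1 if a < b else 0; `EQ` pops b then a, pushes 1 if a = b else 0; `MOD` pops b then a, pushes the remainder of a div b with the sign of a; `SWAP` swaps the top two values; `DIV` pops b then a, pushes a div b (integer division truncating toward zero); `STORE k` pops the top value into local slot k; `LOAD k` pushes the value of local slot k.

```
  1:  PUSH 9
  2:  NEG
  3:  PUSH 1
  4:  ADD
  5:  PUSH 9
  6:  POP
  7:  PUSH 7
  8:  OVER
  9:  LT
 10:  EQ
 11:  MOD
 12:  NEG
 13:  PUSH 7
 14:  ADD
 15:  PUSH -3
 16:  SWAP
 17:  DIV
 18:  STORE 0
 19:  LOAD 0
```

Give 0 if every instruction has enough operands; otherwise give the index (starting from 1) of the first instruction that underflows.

11

PUSH 9 → [9]
NEG    → [-9]
PUSH 1 → [-9, 1]
ADD    → [-8]
PUSH 9 → [-8, 9]
POP    → [-8]
PUSH 7 → [-8, 7]
OVER   → [-8, 7, -8]
LT     → [-8, 0]
EQ     → [0]
MOD  — needs 2 operands, stack has 1 → underflow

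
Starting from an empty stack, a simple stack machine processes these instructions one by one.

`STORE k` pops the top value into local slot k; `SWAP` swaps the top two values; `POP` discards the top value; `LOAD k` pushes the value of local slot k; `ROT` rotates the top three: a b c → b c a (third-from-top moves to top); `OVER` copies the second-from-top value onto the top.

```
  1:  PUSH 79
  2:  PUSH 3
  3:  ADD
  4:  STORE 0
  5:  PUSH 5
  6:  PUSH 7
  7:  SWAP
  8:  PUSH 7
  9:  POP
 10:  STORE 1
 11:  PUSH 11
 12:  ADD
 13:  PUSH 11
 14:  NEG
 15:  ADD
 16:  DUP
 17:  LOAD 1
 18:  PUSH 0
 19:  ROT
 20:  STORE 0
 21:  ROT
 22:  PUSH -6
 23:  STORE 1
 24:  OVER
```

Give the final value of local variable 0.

7

PUSH 79 → 79
PUSH 3  → 79 3
ADD     → 82
STORE 0 → (empty)
PUSH 5  → 5
PUSH 7  → 5 7
SWAP    → 7 5
PUSH 7  → 7 5 7
POP     → 7 5
STORE 1 → 7
PUSH 11 → 7 11
ADD     → 18
PUSH 11 → 18 11
NEG     → 18 -11
ADD     → 7
DUP     → 7 7
LOAD 1  → 7 7 5
PUSH 0  → 7 7 5 0
ROT     → 7 5 0 7
STORE 0 → 7 5 0
ROT     → 5 0 7
PUSH -6 → 5 0 7 -6
STORE 1 → 5 0 7
OVER    → 5 0 7 0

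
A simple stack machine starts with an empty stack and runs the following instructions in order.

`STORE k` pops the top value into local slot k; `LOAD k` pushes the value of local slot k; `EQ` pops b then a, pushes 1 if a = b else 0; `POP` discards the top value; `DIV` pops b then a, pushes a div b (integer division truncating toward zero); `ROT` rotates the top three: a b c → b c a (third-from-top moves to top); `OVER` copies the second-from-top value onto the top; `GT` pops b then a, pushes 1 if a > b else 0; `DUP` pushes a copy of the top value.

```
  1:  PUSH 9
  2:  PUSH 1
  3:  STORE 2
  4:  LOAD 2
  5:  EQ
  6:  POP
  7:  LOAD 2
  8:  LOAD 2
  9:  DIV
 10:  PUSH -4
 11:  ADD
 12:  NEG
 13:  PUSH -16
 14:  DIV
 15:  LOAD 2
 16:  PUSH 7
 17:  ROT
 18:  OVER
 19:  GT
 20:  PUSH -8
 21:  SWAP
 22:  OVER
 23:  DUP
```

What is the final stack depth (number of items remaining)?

PUSH 9   : [9]
PUSH 1   : [9, 1]
STORE 2  : [9]
LOAD 2   : [9, 1]
EQ       : [0]
POP      : []
LOAD 2   : [1]
LOAD 2   : [1, 1]
DIV      : [1]
PUSH -4  : [1, -4]
ADD      : [-3]
NEG      : [3]
PUSH -16 : [3, -16]
DIV      : [0]
LOAD 2   : [0, 1]
PUSH 7   : [0, 1, 7]
ROT      : [1, 7, 0]
OVER     : [1, 7, 0, 7]
GT       : [1, 7, 0]
PUSH -8  : [1, 7, 0, -8]
SWAP     : [1, 7, -8, 0]
OVER     : [1, 7, -8, 0, -8]
DUP      : [1, 7, -8, 0, -8, -8]

6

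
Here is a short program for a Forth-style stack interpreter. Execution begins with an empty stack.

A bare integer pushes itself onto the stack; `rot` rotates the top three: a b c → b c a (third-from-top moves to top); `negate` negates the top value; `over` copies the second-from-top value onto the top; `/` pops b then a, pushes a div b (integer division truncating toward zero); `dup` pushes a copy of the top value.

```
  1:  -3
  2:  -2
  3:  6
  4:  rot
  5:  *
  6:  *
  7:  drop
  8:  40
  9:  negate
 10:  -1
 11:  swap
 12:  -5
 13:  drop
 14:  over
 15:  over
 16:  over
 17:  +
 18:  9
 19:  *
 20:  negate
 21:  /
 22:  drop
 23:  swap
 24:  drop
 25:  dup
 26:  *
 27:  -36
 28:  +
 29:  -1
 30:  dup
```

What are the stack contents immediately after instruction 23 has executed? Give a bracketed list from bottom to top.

[-40, -1]

-3     : -3
-2     : -3 -2
6      : -3 -2 6
rot    : -2 6 -3
*      : -2 -18
*      : 36
drop   : (empty)
40     : 40
negate : -40
-1     : -40 -1
swap   : -1 -40
-5     : -1 -40 -5
drop   : -1 -40
over   : -1 -40 -1
over   : -1 -40 -1 -40
over   : -1 -40 -1 -40 -1
+      : -1 -40 -1 -41
9      : -1 -40 -1 -41 9
*      : -1 -40 -1 -369
negate : -1 -40 -1 369
/      : -1 -40 0
drop   : -1 -40
swap   : -40 -1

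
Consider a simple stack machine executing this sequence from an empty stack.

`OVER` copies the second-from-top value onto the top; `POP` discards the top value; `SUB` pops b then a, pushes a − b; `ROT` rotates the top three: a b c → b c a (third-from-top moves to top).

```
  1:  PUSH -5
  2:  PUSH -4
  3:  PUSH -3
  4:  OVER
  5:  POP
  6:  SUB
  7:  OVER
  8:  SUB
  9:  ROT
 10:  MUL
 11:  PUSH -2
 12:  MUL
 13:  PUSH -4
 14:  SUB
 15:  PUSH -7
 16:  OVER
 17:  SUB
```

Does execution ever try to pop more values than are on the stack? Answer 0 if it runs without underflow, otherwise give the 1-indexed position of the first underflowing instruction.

PUSH -5 → -5
PUSH -4 → -5 -4
PUSH -3 → -5 -4 -3
OVER    → -5 -4 -3 -4
POP     → -5 -4 -3
SUB     → -5 -1
OVER    → -5 -1 -5
SUB     → -5 4
ROT  — needs 3 operands, stack has 2 → underflow

9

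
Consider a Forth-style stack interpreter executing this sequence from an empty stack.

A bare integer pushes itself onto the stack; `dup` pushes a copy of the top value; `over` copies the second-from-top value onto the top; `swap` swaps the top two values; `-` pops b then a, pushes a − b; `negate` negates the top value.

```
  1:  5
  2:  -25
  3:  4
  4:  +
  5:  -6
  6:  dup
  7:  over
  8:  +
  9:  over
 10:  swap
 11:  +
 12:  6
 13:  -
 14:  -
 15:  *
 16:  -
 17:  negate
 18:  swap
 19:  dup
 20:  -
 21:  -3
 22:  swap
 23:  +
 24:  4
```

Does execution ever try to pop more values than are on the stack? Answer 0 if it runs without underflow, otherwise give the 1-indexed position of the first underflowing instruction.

5       5
-25     5 -25
4       5 -25 4
+       5 -21
-6      5 -21 -6
dup     5 -21 -6 -6
over    5 -21 -6 -6 -6
+       5 -21 -6 -12
over    5 -21 -6 -12 -6
swap    5 -21 -6 -6 -12
+       5 -21 -6 -18
6       5 -21 -6 -18 6
-       5 -21 -6 -24
-       5 -21 18
*       5 -378
-       383
negate  -383
swap  — needs 2 operands, stack has 1 → underflow

18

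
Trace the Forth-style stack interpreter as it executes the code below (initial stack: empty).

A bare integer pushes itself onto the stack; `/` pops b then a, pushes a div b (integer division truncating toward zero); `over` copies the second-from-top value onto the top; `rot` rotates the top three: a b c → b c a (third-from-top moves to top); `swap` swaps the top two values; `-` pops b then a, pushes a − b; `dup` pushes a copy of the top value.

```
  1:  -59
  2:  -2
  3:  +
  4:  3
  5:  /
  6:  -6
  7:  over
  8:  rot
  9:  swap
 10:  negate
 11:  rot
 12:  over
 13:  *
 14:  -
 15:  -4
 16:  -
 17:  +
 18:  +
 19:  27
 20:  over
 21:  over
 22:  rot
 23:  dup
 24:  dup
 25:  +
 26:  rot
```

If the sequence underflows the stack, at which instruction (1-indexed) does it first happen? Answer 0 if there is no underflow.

18

-59    → [-59]
-2     → [-59, -2]
+      → [-61]
3      → [-61, 3]
/      → [-20]
-6     → [-20, -6]
over   → [-20, -6, -20]
rot    → [-6, -20, -20]
swap   → [-6, -20, -20]
negate → [-6, -20, 20]
rot    → [-20, 20, -6]
over   → [-20, 20, -6, 20]
*      → [-20, 20, -120]
-      → [-20, 140]
-4     → [-20, 140, -4]
-      → [-20, 144]
+      → [124]
+  — needs 2 operands, stack has 1 → underflow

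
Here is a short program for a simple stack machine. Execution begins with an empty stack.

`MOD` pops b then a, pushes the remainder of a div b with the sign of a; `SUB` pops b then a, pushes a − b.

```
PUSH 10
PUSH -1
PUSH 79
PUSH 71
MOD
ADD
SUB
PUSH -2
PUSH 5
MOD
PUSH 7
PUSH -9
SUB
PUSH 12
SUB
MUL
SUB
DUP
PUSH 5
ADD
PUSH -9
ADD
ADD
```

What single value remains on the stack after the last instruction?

18

PUSH 10 : 10
PUSH -1 : 10 -1
PUSH 79 : 10 -1 79
PUSH 71 : 10 -1 79 71
MOD     : 10 -1 8
ADD     : 10 7
SUB     : 3
PUSH -2 : 3 -2
PUSH 5  : 3 -2 5
MOD     : 3 -2
PUSH 7  : 3 -2 7
PUSH -9 : 3 -2 7 -9
SUB     : 3 -2 16
PUSH 12 : 3 -2 16 12
SUB     : 3 -2 4
MUL     : 3 -8
SUB     : 11
DUP     : 11 11
PUSH 5  : 11 11 5
ADD     : 11 16
PUSH -9 : 11 16 -9
ADD     : 11 7
ADD     : 18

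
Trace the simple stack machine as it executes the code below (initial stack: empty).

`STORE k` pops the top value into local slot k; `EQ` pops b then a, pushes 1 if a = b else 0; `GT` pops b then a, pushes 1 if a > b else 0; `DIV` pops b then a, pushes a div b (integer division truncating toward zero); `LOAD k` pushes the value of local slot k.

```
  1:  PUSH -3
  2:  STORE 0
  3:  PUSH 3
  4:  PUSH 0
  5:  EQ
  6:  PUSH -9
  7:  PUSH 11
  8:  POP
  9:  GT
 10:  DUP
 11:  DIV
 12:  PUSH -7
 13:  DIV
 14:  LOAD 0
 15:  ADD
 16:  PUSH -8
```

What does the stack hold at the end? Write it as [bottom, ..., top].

PUSH -3 → -3
STORE 0 → (empty)
PUSH 3  → 3
PUSH 0  → 3 0
EQ      → 0
PUSH -9 → 0 -9
PUSH 11 → 0 -9 11
POP     → 0 -9
GT      → 1
DUP     → 1 1
DIV     → 1
PUSH -7 → 1 -7
DIV     → 0
LOAD 0  → 0 -3
ADD     → -3
PUSH -8 → -3 -8

[-3, -8]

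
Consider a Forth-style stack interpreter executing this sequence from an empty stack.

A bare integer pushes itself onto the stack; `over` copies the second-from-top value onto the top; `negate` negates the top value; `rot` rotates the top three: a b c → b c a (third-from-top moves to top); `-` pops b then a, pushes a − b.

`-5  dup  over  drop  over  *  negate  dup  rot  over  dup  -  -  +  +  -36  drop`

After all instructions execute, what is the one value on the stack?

-5     : [-5]
dup    : [-5, -5]
over   : [-5, -5, -5]
drop   : [-5, -5]
over   : [-5, -5, -5]
*      : [-5, 25]
negate : [-5, -25]
dup    : [-5, -25, -25]
rot    : [-25, -25, -5]
over   : [-25, -25, -5, -25]
dup    : [-25, -25, -5, -25, -25]
-      : [-25, -25, -5, 0]
-      : [-25, -25, -5]
+      : [-25, -30]
+      : [-55]
-36    : [-55, -36]
drop   : [-55]

-55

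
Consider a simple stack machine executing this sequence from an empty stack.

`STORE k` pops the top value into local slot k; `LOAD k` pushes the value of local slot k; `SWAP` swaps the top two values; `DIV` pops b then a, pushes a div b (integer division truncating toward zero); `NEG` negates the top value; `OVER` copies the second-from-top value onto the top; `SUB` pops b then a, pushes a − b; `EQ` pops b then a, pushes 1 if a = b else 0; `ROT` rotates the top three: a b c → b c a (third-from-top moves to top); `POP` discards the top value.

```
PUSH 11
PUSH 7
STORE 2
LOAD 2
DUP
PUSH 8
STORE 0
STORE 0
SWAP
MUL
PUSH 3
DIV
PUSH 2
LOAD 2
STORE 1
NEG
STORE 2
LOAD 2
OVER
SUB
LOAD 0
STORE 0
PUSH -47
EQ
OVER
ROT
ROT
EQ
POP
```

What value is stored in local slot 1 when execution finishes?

7

PUSH 11  : [11]
PUSH 7   : [11, 7]
STORE 2  : [11]
LOAD 2   : [11, 7]
DUP      : [11, 7, 7]
PUSH 8   : [11, 7, 7, 8]
STORE 0  : [11, 7, 7]
STORE 0  : [11, 7]
SWAP     : [7, 11]
MUL      : [77]
PUSH 3   : [77, 3]
DIV      : [25]
PUSH 2   : [25, 2]
LOAD 2   : [25, 2, 7]
STORE 1  : [25, 2]
NEG      : [25, -2]
STORE 2  : [25]
LOAD 2   : [25, -2]
OVER     : [25, -2, 25]
SUB      : [25, -27]
LOAD 0   : [25, -27, 7]
STORE 0  : [25, -27]
PUSH -47 : [25, -27, -47]
EQ       : [25, 0]
OVER     : [25, 0, 25]
ROT      : [0, 25, 25]
ROT      : [25, 25, 0]
EQ       : [25, 0]
POP      : [25]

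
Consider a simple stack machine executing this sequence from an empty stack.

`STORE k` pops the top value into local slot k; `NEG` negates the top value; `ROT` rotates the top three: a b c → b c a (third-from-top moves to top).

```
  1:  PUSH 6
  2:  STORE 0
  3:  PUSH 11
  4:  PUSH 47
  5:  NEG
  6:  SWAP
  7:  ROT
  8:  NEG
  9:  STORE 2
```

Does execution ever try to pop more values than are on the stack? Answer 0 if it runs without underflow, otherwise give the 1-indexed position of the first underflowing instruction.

PUSH 6  : 6
STORE 0 : (empty)
PUSH 11 : 11
PUSH 47 : 11 47
NEG     : 11 -47
SWAP    : -47 11
ROT  — needs 3 operands, stack has 2 → underflow

7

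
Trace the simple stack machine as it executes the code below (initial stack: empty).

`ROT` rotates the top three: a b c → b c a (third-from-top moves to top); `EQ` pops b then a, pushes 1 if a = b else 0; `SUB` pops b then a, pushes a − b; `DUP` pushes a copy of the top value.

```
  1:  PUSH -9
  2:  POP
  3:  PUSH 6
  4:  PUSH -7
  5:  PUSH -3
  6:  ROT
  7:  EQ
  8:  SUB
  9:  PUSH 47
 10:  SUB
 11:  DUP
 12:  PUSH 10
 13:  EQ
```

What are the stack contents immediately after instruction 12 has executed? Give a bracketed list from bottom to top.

[-54, -54, 10]

PUSH -9 : [-9]
POP     : []
PUSH 6  : [6]
PUSH -7 : [6, -7]
PUSH -3 : [6, -7, -3]
ROT     : [-7, -3, 6]
EQ      : [-7, 0]
SUB     : [-7]
PUSH 47 : [-7, 47]
SUB     : [-54]
DUP     : [-54, -54]
PUSH 10 : [-54, -54, 10]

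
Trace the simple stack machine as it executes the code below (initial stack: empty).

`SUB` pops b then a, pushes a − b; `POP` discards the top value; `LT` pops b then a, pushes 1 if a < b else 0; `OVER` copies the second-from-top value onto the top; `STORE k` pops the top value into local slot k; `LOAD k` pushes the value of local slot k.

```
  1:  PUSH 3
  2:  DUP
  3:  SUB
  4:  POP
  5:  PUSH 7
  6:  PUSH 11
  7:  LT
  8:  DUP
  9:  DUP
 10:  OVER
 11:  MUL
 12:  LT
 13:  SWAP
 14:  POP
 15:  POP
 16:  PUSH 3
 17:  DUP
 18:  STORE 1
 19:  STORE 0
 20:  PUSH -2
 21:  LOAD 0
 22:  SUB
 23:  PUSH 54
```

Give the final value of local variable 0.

PUSH 3  : 3
DUP     : 3 3
SUB     : 0
POP     : (empty)
PUSH 7  : 7
PUSH 11 : 7 11
LT      : 1
DUP     : 1 1
DUP     : 1 1 1
OVER    : 1 1 1 1
MUL     : 1 1 1
LT      : 1 0
SWAP    : 0 1
POP     : 0
POP     : (empty)
PUSH 3  : 3
DUP     : 3 3
STORE 1 : 3
STORE 0 : (empty)
PUSH -2 : -2
LOAD 0  : -2 3
SUB     : -5
PUSH 54 : -5 54

3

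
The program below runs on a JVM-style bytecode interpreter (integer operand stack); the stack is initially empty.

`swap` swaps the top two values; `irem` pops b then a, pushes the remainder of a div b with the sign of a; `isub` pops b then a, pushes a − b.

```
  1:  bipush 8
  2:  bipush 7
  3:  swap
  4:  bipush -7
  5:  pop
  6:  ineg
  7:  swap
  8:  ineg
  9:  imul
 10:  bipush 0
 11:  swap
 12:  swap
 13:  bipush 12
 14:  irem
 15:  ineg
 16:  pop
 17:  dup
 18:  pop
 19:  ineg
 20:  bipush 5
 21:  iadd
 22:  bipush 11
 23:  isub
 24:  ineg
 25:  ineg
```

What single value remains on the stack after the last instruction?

-62

bipush 8   [8]
bipush 7   [8, 7]
swap       [7, 8]
bipush -7  [7, 8, -7]
pop        [7, 8]
ineg       [7, -8]
swap       [-8, 7]
ineg       [-8, -7]
imul       [56]
bipush 0   [56, 0]
swap       [0, 56]
swap       [56, 0]
bipush 12  [56, 0, 12]
irem       [56, 0]
ineg       [56, 0]
pop        [56]
dup        [56, 56]
pop        [56]
ineg       [-56]
bipush 5   [-56, 5]
iadd       [-51]
bipush 11  [-51, 11]
isub       [-62]
ineg       [62]
ineg       [-62]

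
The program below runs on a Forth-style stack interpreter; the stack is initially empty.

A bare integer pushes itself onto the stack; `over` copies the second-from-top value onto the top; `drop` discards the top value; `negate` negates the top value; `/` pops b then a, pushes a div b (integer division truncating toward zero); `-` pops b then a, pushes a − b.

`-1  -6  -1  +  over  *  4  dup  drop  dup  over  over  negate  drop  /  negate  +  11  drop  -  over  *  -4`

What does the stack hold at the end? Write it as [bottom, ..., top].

[-1, -4, -4]

-1     : -1
-6     : -1 -6
-1     : -1 -6 -1
+      : -1 -7
over   : -1 -7 -1
*      : -1 7
4      : -1 7 4
dup    : -1 7 4 4
drop   : -1 7 4
dup    : -1 7 4 4
over   : -1 7 4 4 4
over   : -1 7 4 4 4 4
negate : -1 7 4 4 4 -4
drop   : -1 7 4 4 4
/      : -1 7 4 1
negate : -1 7 4 -1
+      : -1 7 3
11     : -1 7 3 11
drop   : -1 7 3
-      : -1 4
over   : -1 4 -1
*      : -1 -4
-4     : -1 -4 -4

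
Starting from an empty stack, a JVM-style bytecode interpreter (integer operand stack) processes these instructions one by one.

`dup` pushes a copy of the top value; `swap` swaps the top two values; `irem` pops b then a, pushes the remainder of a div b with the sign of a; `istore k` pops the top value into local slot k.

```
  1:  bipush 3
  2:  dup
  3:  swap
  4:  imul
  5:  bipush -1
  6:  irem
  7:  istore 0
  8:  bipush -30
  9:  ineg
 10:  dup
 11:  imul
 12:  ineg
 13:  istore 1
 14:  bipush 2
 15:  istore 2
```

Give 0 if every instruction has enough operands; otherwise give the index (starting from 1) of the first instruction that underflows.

0

bipush 3   : [3]
dup        : [3, 3]
swap       : [3, 3]
imul       : [9]
bipush -1  : [9, -1]
irem       : [0]
istore 0   : []
bipush -30 : [-30]
ineg       : [30]
dup        : [30, 30]
imul       : [900]
ineg       : [-900]
istore 1   : []
bipush 2   : [2]
istore 2   : []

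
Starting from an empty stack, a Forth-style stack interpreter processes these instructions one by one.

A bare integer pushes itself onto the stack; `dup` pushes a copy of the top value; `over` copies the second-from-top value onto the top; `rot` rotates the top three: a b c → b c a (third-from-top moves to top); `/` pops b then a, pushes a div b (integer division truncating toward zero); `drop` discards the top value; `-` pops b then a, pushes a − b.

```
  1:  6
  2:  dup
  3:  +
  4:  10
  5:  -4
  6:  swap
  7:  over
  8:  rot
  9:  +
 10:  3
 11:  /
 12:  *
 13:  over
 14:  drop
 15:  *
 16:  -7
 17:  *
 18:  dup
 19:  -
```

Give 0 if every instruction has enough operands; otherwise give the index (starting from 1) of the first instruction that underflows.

6     [6]
dup   [6, 6]
+     [12]
10    [12, 10]
-4    [12, 10, -4]
swap  [12, -4, 10]
over  [12, -4, 10, -4]
rot   [12, 10, -4, -4]
+     [12, 10, -8]
3     [12, 10, -8, 3]
/     [12, 10, -2]
*     [12, -20]
over  [12, -20, 12]
drop  [12, -20]
*     [-240]
-7    [-240, -7]
*     [1680]
dup   [1680, 1680]
-     [0]

0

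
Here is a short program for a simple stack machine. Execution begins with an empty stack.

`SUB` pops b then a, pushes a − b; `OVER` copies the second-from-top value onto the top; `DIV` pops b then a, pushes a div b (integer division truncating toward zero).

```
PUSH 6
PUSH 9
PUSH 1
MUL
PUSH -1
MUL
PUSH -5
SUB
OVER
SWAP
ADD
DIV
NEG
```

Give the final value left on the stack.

-3

PUSH 6  : [6]
PUSH 9  : [6, 9]
PUSH 1  : [6, 9, 1]
MUL     : [6, 9]
PUSH -1 : [6, 9, -1]
MUL     : [6, -9]
PUSH -5 : [6, -9, -5]
SUB     : [6, -4]
OVER    : [6, -4, 6]
SWAP    : [6, 6, -4]
ADD     : [6, 2]
DIV     : [3]
NEG     : [-3]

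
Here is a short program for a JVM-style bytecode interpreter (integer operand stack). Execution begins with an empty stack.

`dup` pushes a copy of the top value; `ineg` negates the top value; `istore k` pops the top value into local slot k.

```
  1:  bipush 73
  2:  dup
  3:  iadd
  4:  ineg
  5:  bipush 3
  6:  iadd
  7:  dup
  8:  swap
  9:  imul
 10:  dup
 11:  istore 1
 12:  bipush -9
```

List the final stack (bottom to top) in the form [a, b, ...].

[20449, -9]

bipush 73 : [73]
dup       : [73, 73]
iadd      : [146]
ineg      : [-146]
bipush 3  : [-146, 3]
iadd      : [-143]
dup       : [-143, -143]
swap      : [-143, -143]
imul      : [20449]
dup       : [20449, 20449]
istore 1  : [20449]
bipush -9 : [20449, -9]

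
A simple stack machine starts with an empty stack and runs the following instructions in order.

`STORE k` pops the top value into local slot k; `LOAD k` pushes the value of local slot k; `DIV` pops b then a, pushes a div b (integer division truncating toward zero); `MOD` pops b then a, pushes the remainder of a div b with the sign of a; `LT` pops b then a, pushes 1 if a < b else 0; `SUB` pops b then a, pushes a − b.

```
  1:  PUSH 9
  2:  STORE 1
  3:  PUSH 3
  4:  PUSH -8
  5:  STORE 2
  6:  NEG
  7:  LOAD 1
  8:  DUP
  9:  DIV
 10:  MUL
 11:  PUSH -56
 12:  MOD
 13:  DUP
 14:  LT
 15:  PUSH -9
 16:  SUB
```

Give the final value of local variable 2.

PUSH 9   -> [9]
STORE 1  -> []
PUSH 3   -> [3]
PUSH -8  -> [3, -8]
STORE 2  -> [3]
NEG      -> [-3]
LOAD 1   -> [-3, 9]
DUP      -> [-3, 9, 9]
DIV      -> [-3, 1]
MUL      -> [-3]
PUSH -56 -> [-3, -56]
MOD      -> [-3]
DUP      -> [-3, -3]
LT       -> [0]
PUSH -9  -> [0, -9]
SUB      -> [9]

-8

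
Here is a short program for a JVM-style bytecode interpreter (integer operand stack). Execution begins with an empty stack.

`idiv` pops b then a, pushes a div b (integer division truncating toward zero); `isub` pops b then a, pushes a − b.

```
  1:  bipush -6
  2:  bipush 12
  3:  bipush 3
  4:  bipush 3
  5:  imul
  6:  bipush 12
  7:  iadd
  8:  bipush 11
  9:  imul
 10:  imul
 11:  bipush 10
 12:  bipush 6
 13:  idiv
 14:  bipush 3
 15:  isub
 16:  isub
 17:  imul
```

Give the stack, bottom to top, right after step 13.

[-6, 2772, 1]

bipush -6 -> [-6]
bipush 12 -> [-6, 12]
bipush 3  -> [-6, 12, 3]
bipush 3  -> [-6, 12, 3, 3]
imul      -> [-6, 12, 9]
bipush 12 -> [-6, 12, 9, 12]
iadd      -> [-6, 12, 21]
bipush 11 -> [-6, 12, 21, 11]
imul      -> [-6, 12, 231]
imul      -> [-6, 2772]
bipush 10 -> [-6, 2772, 10]
bipush 6  -> [-6, 2772, 10, 6]
idiv      -> [-6, 2772, 1]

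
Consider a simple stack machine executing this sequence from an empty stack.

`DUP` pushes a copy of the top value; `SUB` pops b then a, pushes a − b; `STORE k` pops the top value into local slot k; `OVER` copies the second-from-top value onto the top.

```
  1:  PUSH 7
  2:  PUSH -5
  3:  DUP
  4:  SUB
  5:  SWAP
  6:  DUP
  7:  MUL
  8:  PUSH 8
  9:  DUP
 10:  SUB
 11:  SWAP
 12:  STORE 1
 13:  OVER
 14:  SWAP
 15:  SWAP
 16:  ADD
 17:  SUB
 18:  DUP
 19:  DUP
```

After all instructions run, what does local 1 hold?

PUSH 7   7
PUSH -5  7 -5
DUP      7 -5 -5
SUB      7 0
SWAP     0 7
DUP      0 7 7
MUL      0 49
PUSH 8   0 49 8
DUP      0 49 8 8
SUB      0 49 0
SWAP     0 0 49
STORE 1  0 0
OVER     0 0 0
SWAP     0 0 0
SWAP     0 0 0
ADD      0 0
SUB      0
DUP      0 0
DUP      0 0 0

49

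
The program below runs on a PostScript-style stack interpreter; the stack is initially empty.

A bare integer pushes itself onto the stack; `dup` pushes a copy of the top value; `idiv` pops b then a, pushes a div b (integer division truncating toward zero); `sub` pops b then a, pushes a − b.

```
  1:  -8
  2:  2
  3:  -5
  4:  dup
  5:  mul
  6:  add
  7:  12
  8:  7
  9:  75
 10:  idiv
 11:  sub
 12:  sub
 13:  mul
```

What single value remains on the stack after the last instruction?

-8   : [-8]
2    : [-8, 2]
-5   : [-8, 2, -5]
dup  : [-8, 2, -5, -5]
mul  : [-8, 2, 25]
add  : [-8, 27]
12   : [-8, 27, 12]
7    : [-8, 27, 12, 7]
75   : [-8, 27, 12, 7, 75]
idiv : [-8, 27, 12, 0]
sub  : [-8, 27, 12]
sub  : [-8, 15]
mul  : [-120]

-120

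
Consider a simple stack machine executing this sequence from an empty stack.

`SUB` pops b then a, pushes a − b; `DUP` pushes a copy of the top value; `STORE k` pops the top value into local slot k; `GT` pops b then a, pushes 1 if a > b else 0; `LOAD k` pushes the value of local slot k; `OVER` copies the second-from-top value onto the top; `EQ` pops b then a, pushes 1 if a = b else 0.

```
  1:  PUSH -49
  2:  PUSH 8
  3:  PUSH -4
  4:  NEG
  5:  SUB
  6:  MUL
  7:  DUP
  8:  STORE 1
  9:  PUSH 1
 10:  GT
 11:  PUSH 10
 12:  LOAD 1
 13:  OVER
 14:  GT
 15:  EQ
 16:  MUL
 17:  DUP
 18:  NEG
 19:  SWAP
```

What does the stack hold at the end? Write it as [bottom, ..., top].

PUSH -49 → [-49]
PUSH 8   → [-49, 8]
PUSH -4  → [-49, 8, -4]
NEG      → [-49, 8, 4]
SUB      → [-49, 4]
MUL      → [-196]
DUP      → [-196, -196]
STORE 1  → [-196]
PUSH 1   → [-196, 1]
GT       → [0]
PUSH 10  → [0, 10]
LOAD 1   → [0, 10, -196]
OVER     → [0, 10, -196, 10]
GT       → [0, 10, 0]
EQ       → [0, 0]
MUL      → [0]
DUP      → [0, 0]
NEG      → [0, 0]
SWAP     → [0, 0]

[0, 0]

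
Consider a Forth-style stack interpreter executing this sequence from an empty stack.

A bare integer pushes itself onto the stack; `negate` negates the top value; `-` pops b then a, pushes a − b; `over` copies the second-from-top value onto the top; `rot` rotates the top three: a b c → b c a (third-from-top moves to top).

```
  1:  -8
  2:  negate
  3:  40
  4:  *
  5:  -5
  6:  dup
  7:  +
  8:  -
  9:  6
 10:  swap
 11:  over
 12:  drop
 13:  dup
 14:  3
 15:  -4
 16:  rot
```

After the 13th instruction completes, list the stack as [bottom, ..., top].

[6, 330, 330]

-8     -> [-8]
negate -> [8]
40     -> [8, 40]
*      -> [320]
-5     -> [320, -5]
dup    -> [320, -5, -5]
+      -> [320, -10]
-      -> [330]
6      -> [330, 6]
swap   -> [6, 330]
over   -> [6, 330, 6]
drop   -> [6, 330]
dup    -> [6, 330, 330]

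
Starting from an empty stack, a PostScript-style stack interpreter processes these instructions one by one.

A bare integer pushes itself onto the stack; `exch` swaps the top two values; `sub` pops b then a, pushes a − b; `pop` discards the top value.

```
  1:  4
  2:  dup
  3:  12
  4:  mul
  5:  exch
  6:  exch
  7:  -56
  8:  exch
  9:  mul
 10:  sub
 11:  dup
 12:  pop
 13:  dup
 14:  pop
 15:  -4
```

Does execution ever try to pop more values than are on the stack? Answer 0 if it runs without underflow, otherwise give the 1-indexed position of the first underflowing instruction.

0

4    → [4]
dup  → [4, 4]
12   → [4, 4, 12]
mul  → [4, 48]
exch → [48, 4]
exch → [4, 48]
-56  → [4, 48, -56]
exch → [4, -56, 48]
mul  → [4, -2688]
sub  → [2692]
dup  → [2692, 2692]
pop  → [2692]
dup  → [2692, 2692]
pop  → [2692]
-4   → [2692, -4]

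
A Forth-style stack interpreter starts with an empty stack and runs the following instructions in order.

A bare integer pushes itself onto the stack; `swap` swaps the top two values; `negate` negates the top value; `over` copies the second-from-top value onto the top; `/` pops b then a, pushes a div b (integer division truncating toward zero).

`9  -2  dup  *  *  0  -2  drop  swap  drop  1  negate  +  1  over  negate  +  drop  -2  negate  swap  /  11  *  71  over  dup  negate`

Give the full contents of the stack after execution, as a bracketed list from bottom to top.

9       9
-2      9 -2
dup     9 -2 -2
*       9 4
*       36
0       36 0
-2      36 0 -2
drop    36 0
swap    0 36
drop    0
1       0 1
negate  0 -1
+       -1
1       -1 1
over    -1 1 -1
negate  -1 1 1
+       -1 2
drop    -1
-2      -1 -2
negate  -1 2
swap    2 -1
/       -2
11      -2 11
*       -22
71      -22 71
over    -22 71 -22
dup     -22 71 -22 -22
negate  -22 71 -22 22

[-22, 71, -22, 22]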